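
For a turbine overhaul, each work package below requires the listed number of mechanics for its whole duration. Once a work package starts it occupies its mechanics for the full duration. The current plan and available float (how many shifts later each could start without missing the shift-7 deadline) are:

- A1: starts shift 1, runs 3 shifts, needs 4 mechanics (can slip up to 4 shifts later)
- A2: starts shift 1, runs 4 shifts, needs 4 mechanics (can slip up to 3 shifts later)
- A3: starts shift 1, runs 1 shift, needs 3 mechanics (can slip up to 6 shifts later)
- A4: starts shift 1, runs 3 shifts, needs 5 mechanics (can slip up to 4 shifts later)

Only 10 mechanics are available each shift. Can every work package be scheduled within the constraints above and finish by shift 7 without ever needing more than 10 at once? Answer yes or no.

Schedule A1@1, A2@1, A3@4, A4@5: s1:8  s2:8  s3:8  s4:7  s5:5  s6:5  s7:5 — peak 8 ≤ 10.

yes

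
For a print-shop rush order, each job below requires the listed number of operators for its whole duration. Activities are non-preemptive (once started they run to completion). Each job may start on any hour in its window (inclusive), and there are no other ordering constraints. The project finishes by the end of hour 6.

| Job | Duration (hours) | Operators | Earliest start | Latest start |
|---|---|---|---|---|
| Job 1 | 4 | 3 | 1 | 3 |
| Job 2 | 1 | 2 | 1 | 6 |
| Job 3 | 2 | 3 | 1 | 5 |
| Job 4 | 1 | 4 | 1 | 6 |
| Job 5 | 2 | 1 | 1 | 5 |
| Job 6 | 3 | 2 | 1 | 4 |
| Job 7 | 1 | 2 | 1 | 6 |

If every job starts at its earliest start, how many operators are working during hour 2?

9

At early start, hour 2 has: Job 1, Job 3, Job 5, Job 6.
Demand: 3 + 3 + 1 + 2 = 9.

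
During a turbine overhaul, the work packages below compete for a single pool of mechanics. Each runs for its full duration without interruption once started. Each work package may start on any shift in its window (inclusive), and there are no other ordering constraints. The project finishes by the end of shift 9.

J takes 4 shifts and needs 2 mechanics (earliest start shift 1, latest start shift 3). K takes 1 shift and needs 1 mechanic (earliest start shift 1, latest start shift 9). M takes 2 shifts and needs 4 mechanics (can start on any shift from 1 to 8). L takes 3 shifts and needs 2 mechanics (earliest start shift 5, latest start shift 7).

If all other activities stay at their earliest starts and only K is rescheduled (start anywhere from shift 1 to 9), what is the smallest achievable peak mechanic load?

6

K@1: s1:7  s2:6  s3:2  s4:2  s5:2  s6:2  s7:2  s8:0  s9:0 → peak 7
K@2: s1:6  s2:7  s3:2  s4:2  s5:2  s6:2  s7:2  s8:0  s9:0 → peak 7
K@3: s1:6  s2:6  s3:3  s4:2  s5:2  s6:2  s7:2  s8:0  s9:0 → peak 6
K@4: s1:6  s2:6  s3:2  s4:3  s5:2  s6:2  s7:2  s8:0  s9:0 → peak 6
K@5: s1:6  s2:6  s3:2  s4:2  s5:3  s6:2  s7:2  s8:0  s9:0 → peak 6
K@6: s1:6  s2:6  s3:2  s4:2  s5:2  s6:3  s7:2  s8:0  s9:0 → peak 6
K@7: s1:6  s2:6  s3:2  s4:2  s5:2  s6:2  s7:3  s8:0  s9:0 → peak 6
K@8: s1:6  s2:6  s3:2  s4:2  s5:2  s6:2  s7:2  s8:1  s9:0 → peak 6
K@9: s1:6  s2:6  s3:2  s4:2  s5:2  s6:2  s7:2  s8:0  s9:1 → peak 6
Best is K@3, peak 6.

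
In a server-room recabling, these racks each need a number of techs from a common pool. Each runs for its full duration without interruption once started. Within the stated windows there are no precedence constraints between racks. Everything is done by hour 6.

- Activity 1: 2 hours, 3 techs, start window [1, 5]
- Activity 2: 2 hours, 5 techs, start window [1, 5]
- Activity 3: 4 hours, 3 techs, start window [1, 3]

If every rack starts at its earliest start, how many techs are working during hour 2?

At early start, hour 2 has: Activity 1, Activity 2, Activity 3.
Demand: 3 + 5 + 3 = 11.

11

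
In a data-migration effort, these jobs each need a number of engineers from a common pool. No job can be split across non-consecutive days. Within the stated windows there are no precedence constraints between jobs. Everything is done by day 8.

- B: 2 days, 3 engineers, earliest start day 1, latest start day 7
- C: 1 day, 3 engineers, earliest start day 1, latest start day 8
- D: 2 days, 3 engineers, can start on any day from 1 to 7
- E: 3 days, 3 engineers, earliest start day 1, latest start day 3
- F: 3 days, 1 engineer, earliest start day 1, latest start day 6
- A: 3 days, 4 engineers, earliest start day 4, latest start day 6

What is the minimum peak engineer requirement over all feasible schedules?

6

Early-start (B@1, C@1, D@1, E@1, F@1, A@4) gives peak 13: d1:13  d2:10  d3:4  d4:4  d5:4  d6:4  d7:0  d8:0.
Shift D→2, E→3, F→4, A→6.
Schedule B@1, C@1, D@2, E@3, F@4, A@6: d1:6  d2:6  d3:6  d4:4  d5:4  d6:5  d7:4  d8:4 — peak 6.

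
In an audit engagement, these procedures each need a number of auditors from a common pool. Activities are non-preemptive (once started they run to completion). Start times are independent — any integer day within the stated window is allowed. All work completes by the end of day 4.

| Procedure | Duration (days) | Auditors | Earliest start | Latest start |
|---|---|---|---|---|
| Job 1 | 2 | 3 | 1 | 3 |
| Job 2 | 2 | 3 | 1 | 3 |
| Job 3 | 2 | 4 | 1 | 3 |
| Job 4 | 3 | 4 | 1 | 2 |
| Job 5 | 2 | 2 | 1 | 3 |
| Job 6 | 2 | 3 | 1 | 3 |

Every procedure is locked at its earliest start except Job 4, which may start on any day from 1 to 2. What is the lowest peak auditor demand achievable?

19

Job 4@1: d1:19  d2:19  d3:4  d4:0 → peak 19
Job 4@2: d1:15  d2:19  d3:4  d4:4 → peak 19
Best is Job 4@1, peak 19.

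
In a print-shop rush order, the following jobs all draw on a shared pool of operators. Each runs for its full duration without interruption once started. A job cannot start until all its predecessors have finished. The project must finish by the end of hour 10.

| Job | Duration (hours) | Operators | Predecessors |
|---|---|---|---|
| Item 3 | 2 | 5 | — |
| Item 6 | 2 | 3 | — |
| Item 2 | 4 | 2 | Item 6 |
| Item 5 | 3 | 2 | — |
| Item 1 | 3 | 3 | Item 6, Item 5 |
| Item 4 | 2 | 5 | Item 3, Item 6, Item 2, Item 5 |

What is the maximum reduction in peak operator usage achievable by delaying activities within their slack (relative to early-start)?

Early-start peak: h1:10  h2:10  h3:4  h4:5  h5:5  h6:5  h7:5  h8:5  h9:0  h10:0 ⇒ 10.
Leveled (Item 3@1, Item 6@3, Item 2@5, Item 5@3, Item 1@6, Item 4@9): h1:5  h2:5  h3:5  h4:5  h5:4  h6:5  h7:5  h8:5  h9:5  h10:5 ⇒ 5.
Reduction 10 − 5 = 5.

5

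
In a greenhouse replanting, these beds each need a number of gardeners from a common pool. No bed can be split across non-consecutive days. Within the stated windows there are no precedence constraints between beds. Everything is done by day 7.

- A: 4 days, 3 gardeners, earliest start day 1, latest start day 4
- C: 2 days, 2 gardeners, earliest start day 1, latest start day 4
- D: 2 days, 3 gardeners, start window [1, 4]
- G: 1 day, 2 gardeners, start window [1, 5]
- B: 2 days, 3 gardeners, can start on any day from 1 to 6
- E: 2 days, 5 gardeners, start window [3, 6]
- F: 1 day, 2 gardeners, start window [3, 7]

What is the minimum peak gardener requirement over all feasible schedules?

Early-start (A@1, C@1, D@1, G@1, B@1, E@3, F@3) gives peak 13: d1:13  d2:11  d3:10  d4:8  d5:0  d6:0  d7:0.
Shift G→3, B→3, E→5, F→4.
Schedule A@1, C@1, D@1, G@3, B@3, E@5, F@4: d1:8  d2:8  d3:8  d4:8  d5:5  d6:5  d7:0 — peak 8.

8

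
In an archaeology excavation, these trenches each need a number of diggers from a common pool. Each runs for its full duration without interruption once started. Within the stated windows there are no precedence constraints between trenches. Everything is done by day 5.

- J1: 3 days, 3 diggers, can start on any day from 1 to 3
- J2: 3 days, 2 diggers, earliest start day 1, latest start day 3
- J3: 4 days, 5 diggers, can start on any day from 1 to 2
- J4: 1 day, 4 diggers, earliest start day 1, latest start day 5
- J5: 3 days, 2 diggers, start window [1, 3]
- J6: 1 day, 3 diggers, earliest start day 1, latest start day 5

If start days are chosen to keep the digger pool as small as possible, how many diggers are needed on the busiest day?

12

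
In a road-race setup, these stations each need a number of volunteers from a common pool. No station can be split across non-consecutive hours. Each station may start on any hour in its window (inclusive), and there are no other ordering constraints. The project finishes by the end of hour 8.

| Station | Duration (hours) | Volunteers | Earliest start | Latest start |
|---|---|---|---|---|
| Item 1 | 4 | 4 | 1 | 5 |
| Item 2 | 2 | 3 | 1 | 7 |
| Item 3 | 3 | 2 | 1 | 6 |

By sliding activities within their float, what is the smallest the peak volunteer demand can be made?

Early-start (Item 1@1, Item 2@1, Item 3@1) gives peak 9: h1:9  h2:9  h3:6  h4:4  h5:0  h6:0  h7:0  h8:0.
Shift Item 2→5, Item 3→5.
Schedule Item 1@1, Item 2@5, Item 3@5: h1:4  h2:4  h3:4  h4:4  h5:5  h6:5  h7:2  h8:0 — peak 5.

5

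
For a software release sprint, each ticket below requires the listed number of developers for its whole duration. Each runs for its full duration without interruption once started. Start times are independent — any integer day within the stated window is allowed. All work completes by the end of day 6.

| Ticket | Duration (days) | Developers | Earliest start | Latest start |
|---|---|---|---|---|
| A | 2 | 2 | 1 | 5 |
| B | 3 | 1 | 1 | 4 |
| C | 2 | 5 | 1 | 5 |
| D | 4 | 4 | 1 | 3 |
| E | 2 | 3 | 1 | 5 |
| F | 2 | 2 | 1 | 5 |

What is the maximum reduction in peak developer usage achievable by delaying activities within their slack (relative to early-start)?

Early-start peak: d1:17  d2:17  d3:5  d4:4  d5:0  d6:0 ⇒ 17.
Leveled (A@1, B@1, C@1, D@3, E@3, F@5): d1:8  d2:8  d3:8  d4:7  d5:6  d6:6 ⇒ 8.
Reduction 17 − 8 = 9.

9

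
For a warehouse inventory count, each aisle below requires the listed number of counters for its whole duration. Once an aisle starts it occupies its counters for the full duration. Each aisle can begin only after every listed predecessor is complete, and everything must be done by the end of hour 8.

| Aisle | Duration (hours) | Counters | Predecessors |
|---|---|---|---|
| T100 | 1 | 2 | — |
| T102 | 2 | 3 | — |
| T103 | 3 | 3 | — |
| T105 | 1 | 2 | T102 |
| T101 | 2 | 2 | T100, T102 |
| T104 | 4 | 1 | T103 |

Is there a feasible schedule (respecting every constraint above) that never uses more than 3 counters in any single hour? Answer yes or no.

no

Total counter-hours = 27; over 8 hours the average is 27/8 > 3, so some hour must exceed 3.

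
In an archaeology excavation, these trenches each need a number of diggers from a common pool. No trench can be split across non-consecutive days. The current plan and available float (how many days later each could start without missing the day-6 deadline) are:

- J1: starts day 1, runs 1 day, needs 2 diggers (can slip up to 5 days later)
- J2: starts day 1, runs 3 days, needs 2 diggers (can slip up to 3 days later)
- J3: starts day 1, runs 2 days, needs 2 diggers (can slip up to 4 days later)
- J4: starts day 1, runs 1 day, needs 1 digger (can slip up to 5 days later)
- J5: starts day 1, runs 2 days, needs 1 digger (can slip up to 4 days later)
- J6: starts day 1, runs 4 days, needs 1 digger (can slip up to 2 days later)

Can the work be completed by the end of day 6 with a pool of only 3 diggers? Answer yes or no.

Total digger-days = 19; over 6 days the average is 19/6 > 3, so some day must exceed 3.

no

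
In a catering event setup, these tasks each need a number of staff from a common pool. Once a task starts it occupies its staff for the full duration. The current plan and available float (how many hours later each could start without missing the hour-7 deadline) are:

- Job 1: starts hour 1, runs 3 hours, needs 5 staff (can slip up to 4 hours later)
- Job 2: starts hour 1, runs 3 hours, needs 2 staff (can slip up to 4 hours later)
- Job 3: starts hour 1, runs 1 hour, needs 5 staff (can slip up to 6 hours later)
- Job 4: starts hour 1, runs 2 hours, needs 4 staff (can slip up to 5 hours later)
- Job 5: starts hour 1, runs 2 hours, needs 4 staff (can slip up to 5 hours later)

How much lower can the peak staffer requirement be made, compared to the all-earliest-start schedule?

12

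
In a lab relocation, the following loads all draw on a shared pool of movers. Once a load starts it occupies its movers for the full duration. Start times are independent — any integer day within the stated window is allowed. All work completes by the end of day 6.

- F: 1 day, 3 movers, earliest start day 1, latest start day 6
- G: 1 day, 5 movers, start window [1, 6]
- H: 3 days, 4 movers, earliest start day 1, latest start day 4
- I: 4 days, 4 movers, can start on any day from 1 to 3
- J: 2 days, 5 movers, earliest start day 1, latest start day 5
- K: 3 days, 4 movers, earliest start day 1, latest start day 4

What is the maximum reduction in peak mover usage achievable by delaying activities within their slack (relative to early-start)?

Early-start peak: d1:25  d2:17  d3:12  d4:4  d5:0  d6:0 ⇒ 25.
Leveled (F@1, G@1, H@1, I@2, J@5, K@2): d1:12  d2:12  d3:12  d4:8  d5:9  d6:5 ⇒ 12.
Reduction 25 − 12 = 13.

13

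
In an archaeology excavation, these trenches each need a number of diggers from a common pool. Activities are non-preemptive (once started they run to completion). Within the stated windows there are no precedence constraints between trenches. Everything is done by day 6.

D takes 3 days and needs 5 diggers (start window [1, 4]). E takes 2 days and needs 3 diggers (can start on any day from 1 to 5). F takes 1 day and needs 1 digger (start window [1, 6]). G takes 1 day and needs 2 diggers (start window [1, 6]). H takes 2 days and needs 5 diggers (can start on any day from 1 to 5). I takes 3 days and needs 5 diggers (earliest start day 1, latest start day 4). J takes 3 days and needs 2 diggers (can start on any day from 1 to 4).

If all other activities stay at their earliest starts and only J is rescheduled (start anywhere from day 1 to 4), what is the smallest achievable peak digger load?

J@1: d1:23  d2:20  d3:12  d4:0  d5:0  d6:0 → peak 23
J@2: d1:21  d2:20  d3:12  d4:2  d5:0  d6:0 → peak 21
J@3: d1:21  d2:18  d3:12  d4:2  d5:2  d6:0 → peak 21
J@4: d1:21  d2:18  d3:10  d4:2  d5:2  d6:2 → peak 21
Best is J@2, peak 21.

21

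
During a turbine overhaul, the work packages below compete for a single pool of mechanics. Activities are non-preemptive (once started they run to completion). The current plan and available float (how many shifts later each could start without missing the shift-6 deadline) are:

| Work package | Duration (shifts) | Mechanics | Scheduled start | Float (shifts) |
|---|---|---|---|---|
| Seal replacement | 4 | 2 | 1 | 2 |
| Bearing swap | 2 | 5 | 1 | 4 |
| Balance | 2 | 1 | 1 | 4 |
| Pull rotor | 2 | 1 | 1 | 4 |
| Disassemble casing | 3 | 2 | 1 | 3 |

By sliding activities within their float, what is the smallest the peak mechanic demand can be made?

Early-start (Seal replacement@1, Bearing swap@1, Balance@1, Pull rotor@1, Disassemble casing@1) gives peak 11: s1:11  s2:11  s3:4  s4:2  s5:0  s6:0.
Shift Bearing swap→5, Pull rotor→3.
Schedule Seal replacement@1, Bearing swap@5, Balance@1, Pull rotor@3, Disassemble casing@1: s1:5  s2:5  s3:5  s4:3  s5:5  s6:5 — peak 5.
Total mechanic-shifts = 28 over 6 shifts ⇒ peak ≥ ⌈28/6⌉ = 5, so 5 is optimal.

5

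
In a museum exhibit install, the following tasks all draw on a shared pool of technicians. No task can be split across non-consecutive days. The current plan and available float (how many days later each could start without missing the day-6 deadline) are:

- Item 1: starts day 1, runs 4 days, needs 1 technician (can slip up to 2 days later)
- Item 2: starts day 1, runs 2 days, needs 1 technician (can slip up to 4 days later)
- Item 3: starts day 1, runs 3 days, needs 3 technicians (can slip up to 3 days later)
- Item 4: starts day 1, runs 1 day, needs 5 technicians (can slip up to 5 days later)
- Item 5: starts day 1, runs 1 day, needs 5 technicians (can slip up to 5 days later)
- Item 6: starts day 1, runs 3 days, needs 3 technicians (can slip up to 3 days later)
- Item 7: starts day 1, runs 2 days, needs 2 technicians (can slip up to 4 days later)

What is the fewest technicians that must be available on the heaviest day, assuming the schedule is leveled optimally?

Early-start (Item 1@1, Item 2@1, Item 3@1, Item 4@1, Item 5@1, Item 6@1, Item 7@1) gives peak 20: d1:20  d2:10  d3:7  d4:1  d5:0  d6:0.
Shift Item 3→2, Item 5→6, Item 6→3, Item 7→5.
Schedule Item 1@1, Item 2@1, Item 3@2, Item 4@1, Item 5@6, Item 6@3, Item 7@5: d1:7  d2:5  d3:7  d4:7  d5:5  d6:7 — peak 7.
Total technician-days = 38 over 6 days ⇒ peak ≥ ⌈38/6⌉ = 7, so 7 is optimal.

7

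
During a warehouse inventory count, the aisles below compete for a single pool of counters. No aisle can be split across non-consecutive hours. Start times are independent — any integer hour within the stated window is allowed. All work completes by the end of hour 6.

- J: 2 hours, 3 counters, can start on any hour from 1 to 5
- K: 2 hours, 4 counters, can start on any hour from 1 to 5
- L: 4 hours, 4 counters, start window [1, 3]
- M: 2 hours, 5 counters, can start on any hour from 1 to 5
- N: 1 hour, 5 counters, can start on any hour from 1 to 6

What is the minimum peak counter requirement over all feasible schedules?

Early-start (J@1, K@1, L@1, M@1, N@1) gives peak 21: h1:21  h2:16  h3:4  h4:4  h5:0  h6:0.
Shift L→3, M→3, N→5.
Schedule J@1, K@1, L@3, M@3, N@5: h1:7  h2:7  h3:9  h4:9  h5:9  h6:4 — peak 9.

9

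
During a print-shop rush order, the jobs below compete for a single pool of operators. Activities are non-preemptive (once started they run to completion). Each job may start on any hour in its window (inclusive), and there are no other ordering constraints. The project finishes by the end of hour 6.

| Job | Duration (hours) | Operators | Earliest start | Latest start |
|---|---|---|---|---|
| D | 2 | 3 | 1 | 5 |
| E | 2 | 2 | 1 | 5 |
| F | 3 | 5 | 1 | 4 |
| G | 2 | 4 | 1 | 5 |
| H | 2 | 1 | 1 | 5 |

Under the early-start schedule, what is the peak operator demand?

15

Early-start schedule: D@1, E@1, F@1, G@1, H@1.
Load per hour: hour 1: 15, hour 2: 15, hour 3: 5, hour 4: 0, hour 5: 0, hour 6: 0.
Peak is 15.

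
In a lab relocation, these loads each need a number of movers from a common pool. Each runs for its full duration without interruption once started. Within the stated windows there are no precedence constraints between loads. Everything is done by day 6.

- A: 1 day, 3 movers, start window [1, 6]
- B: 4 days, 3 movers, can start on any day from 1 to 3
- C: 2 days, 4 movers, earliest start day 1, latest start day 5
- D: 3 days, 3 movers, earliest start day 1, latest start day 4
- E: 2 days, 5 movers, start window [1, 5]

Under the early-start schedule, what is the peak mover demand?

Early-start schedule: A@1, B@1, C@1, D@1, E@1.
Load per day: day 1: 18, day 2: 15, day 3: 6, day 4: 3, day 5: 0, day 6: 0.
Peak is 18.

18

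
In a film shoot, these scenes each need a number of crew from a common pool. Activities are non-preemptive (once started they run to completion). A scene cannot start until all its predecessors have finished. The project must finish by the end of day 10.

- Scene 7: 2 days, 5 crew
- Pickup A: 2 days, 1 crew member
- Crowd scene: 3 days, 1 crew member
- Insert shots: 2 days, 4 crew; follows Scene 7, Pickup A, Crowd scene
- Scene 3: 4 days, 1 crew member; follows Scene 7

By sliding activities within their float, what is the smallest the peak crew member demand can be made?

5

Early-start (Scene 7@1, Pickup A@1, Crowd scene@1, Insert shots@4, Scene 3@3) gives peak 7: d1:7  d2:7  d3:2  d4:5  d5:5  d6:1  d7:0  d8:0  d9:0  d10:0.
Shift Pickup A→3, Crowd scene→3, Insert shots→6.
Schedule Scene 7@1, Pickup A@3, Crowd scene@3, Insert shots@6, Scene 3@3: d1:5  d2:5  d3:3  d4:3  d5:2  d6:5  d7:4  d8:0  d9:0  d10:0 — peak 5.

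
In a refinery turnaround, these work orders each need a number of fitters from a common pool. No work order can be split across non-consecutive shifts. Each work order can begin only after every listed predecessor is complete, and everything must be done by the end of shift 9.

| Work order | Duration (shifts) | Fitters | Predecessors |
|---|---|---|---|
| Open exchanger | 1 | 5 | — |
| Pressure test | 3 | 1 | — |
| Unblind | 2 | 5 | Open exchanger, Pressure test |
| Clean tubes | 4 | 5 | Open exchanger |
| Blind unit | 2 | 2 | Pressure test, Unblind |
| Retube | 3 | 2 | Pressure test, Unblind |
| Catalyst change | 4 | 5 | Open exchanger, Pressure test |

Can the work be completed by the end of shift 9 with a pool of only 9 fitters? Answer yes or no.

The minimum achievable peak is 10; 9 < 10, so no feasible schedule stays within the cap.

no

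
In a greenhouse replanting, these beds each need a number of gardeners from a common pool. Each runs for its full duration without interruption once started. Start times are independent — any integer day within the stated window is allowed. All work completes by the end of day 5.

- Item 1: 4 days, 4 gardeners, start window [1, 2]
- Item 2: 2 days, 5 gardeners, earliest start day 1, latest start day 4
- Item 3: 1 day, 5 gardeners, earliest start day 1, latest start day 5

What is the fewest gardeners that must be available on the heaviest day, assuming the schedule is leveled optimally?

9

Early-start (Item 1@1, Item 2@1, Item 3@1) gives peak 14: d1:14  d2:9  d3:4  d4:4  d5:0.
Shift Item 3→3.
Schedule Item 1@1, Item 2@1, Item 3@3: d1:9  d2:9  d3:9  d4:4  d5:0 — peak 9.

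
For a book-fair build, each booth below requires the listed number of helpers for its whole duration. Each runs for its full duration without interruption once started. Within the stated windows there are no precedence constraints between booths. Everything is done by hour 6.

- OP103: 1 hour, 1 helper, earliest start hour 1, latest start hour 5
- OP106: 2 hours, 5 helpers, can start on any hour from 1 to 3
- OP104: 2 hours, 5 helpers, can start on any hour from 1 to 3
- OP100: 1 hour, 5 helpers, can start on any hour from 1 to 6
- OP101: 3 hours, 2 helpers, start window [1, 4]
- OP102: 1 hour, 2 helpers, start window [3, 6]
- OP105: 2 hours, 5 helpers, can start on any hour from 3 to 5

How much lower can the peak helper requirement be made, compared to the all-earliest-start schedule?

8

Early-start peak: h1:18  h2:12  h3:9  h4:5  h5:0  h6:0 ⇒ 18.
Leveled (OP103@1, OP106@1, OP104@2, OP100@3, OP101@4, OP102@4, OP105@4): h1:6  h2:10  h3:10  h4:9  h5:7  h6:2 ⇒ 10.
Reduction 18 − 10 = 8.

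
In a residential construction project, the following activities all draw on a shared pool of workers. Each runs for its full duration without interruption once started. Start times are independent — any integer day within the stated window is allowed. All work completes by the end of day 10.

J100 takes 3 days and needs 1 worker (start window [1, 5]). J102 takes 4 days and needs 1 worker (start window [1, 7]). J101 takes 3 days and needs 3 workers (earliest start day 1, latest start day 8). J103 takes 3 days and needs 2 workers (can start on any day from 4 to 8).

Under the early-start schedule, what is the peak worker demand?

Early-start schedule: J100@1, J102@1, J101@1, J103@4.
Load per day: day 1: 5, day 2: 5, day 3: 5, day 4: 3, day 5: 2, day 6: 2, day 7: 0, day 8: 0, day 9: 0, day 10: 0.
Peak is 5.

5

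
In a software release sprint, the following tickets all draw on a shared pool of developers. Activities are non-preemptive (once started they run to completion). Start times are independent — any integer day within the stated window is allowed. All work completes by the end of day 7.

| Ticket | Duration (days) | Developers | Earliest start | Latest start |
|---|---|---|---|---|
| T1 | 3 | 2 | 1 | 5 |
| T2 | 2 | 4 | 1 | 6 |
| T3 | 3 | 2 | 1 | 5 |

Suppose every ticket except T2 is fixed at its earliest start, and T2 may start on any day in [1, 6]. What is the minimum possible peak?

T2@1: d1:8  d2:8  d3:4  d4:0  d5:0  d6:0  d7:0 → peak 8
T2@2: d1:4  d2:8  d3:8  d4:0  d5:0  d6:0  d7:0 → peak 8
T2@3: d1:4  d2:4  d3:8  d4:4  d5:0  d6:0  d7:0 → peak 8
T2@4: d1:4  d2:4  d3:4  d4:4  d5:4  d6:0  d7:0 → peak 4
T2@5: d1:4  d2:4  d3:4  d4:0  d5:4  d6:4  d7:0 → peak 4
T2@6: d1:4  d2:4  d3:4  d4:0  d5:0  d6:4  d7:4 → peak 4
Best is T2@4, peak 4.

4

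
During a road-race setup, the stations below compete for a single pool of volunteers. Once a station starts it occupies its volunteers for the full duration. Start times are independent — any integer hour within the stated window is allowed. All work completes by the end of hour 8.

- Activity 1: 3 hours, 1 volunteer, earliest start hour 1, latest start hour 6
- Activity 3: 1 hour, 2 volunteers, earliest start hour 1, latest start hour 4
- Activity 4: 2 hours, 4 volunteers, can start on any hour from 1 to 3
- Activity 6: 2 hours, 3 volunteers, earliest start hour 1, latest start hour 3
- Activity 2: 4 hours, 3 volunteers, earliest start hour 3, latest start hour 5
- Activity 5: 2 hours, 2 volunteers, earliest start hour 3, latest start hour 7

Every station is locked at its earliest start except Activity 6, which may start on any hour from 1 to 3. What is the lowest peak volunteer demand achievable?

9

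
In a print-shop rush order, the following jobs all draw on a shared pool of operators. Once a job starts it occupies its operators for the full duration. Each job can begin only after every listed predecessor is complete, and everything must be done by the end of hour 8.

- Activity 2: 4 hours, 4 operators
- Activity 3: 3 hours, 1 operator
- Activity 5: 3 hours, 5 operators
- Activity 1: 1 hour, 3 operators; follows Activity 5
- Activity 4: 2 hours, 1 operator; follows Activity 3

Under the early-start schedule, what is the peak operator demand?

Early-start schedule: Activity 2@1, Activity 3@1, Activity 5@1, Activity 1@4, Activity 4@4.
Load per hour: hour 1: 10, hour 2: 10, hour 3: 10, hour 4: 8, hour 5: 1, hour 6: 0, hour 7: 0, hour 8: 0.
Peak is 10.

10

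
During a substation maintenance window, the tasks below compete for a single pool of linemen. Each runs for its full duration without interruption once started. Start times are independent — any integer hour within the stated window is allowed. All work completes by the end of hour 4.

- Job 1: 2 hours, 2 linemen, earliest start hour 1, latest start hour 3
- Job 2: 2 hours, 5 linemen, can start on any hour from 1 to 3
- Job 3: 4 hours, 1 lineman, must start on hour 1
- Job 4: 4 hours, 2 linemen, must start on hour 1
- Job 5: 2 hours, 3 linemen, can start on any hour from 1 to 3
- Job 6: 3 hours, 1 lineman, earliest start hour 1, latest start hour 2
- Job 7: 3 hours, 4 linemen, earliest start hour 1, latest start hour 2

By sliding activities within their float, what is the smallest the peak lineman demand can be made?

13

Early-start (Job 1@1, Job 2@1, Job 3@1, Job 4@1, Job 5@1, Job 6@1, Job 7@1) gives peak 18: h1:18  h2:18  h3:8  h4:3.
Shift Job 2→3.
Schedule Job 1@1, Job 2@3, Job 3@1, Job 4@1, Job 5@1, Job 6@1, Job 7@1: h1:13  h2:13  h3:13  h4:8 — peak 13.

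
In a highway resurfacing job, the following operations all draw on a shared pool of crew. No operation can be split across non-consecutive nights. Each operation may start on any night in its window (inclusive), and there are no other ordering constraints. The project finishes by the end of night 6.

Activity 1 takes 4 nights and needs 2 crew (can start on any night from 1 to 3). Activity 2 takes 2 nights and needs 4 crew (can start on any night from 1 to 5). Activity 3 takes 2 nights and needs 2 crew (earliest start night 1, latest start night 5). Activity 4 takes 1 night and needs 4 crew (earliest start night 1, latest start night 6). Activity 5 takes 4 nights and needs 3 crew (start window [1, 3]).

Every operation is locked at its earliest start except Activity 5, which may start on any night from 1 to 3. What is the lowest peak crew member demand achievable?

12

Activity 5@1: n1:15  n2:11  n3:5  n4:5  n5:0  n6:0 → peak 15
Activity 5@2: n1:12  n2:11  n3:5  n4:5  n5:3  n6:0 → peak 12
Activity 5@3: n1:12  n2:8  n3:5  n4:5  n5:3  n6:3 → peak 12
Best is Activity 5@2, peak 12.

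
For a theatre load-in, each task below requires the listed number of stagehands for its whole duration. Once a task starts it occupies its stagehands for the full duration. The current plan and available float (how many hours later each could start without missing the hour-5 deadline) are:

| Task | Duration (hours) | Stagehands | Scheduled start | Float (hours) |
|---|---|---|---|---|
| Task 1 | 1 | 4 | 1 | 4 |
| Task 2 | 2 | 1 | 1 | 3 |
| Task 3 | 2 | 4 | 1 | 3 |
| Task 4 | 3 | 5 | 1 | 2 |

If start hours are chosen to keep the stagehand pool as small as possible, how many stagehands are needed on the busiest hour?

8

Early-start (Task 1@1, Task 2@1, Task 3@1, Task 4@1) gives peak 14: h1:14  h2:10  h3:5  h4:0  h5:0.
Shift Task 2→2, Task 4→3.
Schedule Task 1@1, Task 2@2, Task 3@1, Task 4@3: h1:8  h2:5  h3:6  h4:5  h5:5 — peak 8.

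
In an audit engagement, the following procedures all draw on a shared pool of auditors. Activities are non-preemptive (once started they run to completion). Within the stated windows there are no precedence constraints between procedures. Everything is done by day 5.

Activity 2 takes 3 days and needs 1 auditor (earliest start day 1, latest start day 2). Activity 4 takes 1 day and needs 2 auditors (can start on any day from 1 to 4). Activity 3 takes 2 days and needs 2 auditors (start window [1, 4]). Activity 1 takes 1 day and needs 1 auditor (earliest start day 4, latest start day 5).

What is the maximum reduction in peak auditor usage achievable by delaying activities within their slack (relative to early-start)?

2

Early-start peak: d1:5  d2:3  d3:1  d4:1  d5:0 ⇒ 5.
Leveled (Activity 2@1, Activity 4@1, Activity 3@2, Activity 1@4): d1:3  d2:3  d3:3  d4:1  d5:0 ⇒ 3.
Reduction 5 − 3 = 2.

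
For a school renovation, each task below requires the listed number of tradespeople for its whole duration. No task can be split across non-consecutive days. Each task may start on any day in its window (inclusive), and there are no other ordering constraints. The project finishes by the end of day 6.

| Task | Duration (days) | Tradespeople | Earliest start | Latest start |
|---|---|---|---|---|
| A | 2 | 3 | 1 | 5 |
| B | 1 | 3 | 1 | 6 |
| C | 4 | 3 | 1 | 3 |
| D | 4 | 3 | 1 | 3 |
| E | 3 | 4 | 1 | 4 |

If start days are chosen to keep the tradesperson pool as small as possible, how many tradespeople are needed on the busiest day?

10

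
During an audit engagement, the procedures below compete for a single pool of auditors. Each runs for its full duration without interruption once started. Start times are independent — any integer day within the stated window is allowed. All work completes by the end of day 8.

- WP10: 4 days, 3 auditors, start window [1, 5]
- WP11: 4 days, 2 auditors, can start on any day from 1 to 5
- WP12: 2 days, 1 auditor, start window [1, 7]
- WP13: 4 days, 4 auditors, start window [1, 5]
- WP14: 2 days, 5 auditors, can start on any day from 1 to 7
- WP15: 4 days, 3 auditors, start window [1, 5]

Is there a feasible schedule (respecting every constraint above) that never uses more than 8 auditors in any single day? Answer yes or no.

The minimum achievable peak is 9; 8 < 9, so no feasible schedule stays within the cap.

no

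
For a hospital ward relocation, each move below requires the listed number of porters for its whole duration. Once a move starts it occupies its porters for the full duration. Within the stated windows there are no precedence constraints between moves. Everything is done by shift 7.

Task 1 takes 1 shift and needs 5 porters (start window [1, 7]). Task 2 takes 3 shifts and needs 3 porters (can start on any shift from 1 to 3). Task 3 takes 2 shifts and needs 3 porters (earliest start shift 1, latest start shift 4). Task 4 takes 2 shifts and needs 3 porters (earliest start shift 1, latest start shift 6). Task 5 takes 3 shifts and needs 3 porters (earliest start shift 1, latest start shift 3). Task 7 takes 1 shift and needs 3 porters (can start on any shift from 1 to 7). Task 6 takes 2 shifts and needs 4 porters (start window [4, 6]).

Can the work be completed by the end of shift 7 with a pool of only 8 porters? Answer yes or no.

yes

Schedule Task 1@1, Task 2@1, Task 3@4, Task 4@5, Task 5@2, Task 7@7, Task 6@6: s1:8  s2:6  s3:6  s4:6  s5:6  s6:7  s7:7 — peak 8 ≤ 8.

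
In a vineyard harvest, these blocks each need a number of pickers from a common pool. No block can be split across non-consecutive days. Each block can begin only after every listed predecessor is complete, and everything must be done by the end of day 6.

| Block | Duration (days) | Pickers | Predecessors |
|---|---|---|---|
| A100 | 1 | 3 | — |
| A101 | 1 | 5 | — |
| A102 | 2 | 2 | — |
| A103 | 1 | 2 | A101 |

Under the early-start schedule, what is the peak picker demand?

10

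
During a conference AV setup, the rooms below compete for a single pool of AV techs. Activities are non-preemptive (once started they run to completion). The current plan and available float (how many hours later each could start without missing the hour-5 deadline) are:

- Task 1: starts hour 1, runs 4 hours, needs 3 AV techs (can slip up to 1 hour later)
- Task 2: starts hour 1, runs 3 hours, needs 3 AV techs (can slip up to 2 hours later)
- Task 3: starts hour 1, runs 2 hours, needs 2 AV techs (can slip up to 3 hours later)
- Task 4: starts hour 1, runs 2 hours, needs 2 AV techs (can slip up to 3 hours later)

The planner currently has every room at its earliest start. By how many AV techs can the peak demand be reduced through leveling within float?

3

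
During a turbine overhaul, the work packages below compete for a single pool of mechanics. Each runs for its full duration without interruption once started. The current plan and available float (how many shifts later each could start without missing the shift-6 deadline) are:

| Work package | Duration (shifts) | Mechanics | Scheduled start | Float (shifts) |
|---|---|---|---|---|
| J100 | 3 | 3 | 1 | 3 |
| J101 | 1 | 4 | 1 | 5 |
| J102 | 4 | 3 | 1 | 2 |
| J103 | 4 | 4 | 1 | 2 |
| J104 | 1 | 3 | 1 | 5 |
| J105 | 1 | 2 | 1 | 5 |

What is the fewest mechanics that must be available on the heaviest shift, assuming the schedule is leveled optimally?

10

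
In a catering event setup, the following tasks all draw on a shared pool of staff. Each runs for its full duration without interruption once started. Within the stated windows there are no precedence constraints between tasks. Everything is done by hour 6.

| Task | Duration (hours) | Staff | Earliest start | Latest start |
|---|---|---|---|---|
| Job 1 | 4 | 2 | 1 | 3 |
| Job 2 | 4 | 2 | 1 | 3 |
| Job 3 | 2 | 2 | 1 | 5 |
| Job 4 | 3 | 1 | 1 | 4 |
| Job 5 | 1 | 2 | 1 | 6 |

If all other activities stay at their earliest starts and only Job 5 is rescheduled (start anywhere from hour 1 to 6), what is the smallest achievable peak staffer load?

7

Job 5@1: h1:9  h2:7  h3:5  h4:4  h5:0  h6:0 → peak 9
Job 5@2: h1:7  h2:9  h3:5  h4:4  h5:0  h6:0 → peak 9
Job 5@3: h1:7  h2:7  h3:7  h4:4  h5:0  h6:0 → peak 7
Job 5@4: h1:7  h2:7  h3:5  h4:6  h5:0  h6:0 → peak 7
Job 5@5: h1:7  h2:7  h3:5  h4:4  h5:2  h6:0 → peak 7
Job 5@6: h1:7  h2:7  h3:5  h4:4  h5:0  h6:2 → peak 7
Best is Job 5@3, peak 7.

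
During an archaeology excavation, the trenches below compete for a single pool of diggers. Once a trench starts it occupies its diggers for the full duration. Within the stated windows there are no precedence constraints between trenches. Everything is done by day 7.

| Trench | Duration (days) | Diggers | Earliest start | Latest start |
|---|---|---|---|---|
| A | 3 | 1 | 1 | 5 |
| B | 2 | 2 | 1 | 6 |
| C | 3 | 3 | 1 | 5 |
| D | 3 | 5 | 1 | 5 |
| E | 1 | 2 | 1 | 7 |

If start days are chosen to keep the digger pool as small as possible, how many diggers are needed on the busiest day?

6

Early-start (A@1, B@1, C@1, D@1, E@1) gives peak 13: d1:13  d2:11  d3:9  d4:0  d5:0  d6:0  d7:0.
Shift D→4, E→3.
Schedule A@1, B@1, C@1, D@4, E@3: d1:6  d2:6  d3:6  d4:5  d5:5  d6:5  d7:0 — peak 6.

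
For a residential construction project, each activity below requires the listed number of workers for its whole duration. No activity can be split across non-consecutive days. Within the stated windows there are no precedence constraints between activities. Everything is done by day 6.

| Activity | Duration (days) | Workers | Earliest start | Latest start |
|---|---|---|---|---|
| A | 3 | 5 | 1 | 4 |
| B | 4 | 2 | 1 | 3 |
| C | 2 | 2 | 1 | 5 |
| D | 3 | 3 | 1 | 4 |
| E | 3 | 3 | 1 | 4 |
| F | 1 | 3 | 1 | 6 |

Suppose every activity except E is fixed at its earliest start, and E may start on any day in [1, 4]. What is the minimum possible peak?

15

E@1: d1:18  d2:15  d3:13  d4:2  d5:0  d6:0 → peak 18
E@2: d1:15  d2:15  d3:13  d4:5  d5:0  d6:0 → peak 15
E@3: d1:15  d2:12  d3:13  d4:5  d5:3  d6:0 → peak 15
E@4: d1:15  d2:12  d3:10  d4:5  d5:3  d6:3 → peak 15
Best is E@2, peak 15.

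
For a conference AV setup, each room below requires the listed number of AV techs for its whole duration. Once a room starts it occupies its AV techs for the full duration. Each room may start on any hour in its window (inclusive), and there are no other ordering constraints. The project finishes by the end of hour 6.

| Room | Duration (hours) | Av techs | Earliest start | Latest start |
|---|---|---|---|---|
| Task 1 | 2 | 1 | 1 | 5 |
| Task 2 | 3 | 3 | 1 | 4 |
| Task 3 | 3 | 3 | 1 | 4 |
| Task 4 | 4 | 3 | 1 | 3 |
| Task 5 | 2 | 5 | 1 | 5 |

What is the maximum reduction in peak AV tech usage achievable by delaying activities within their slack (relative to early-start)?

7

Early-start peak: h1:15  h2:15  h3:9  h4:3  h5:0  h6:0 ⇒ 15.
Leveled (Task 1@1, Task 2@1, Task 3@4, Task 4@1, Task 5@5): h1:7  h2:7  h3:6  h4:6  h5:8  h6:8 ⇒ 8.
Reduction 15 − 8 = 7.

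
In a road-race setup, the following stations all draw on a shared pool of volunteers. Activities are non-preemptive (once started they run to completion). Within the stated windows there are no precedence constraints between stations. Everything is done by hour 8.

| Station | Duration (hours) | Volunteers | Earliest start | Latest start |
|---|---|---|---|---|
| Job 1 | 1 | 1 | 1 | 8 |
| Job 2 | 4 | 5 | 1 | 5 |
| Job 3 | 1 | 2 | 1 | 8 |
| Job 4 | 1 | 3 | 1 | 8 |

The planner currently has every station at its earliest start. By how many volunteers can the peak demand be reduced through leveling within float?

Early-start peak: h1:11  h2:5  h3:5  h4:5  h5:0  h6:0  h7:0  h8:0 ⇒ 11.
Leveled (Job 1@1, Job 2@2, Job 3@1, Job 4@6): h1:3  h2:5  h3:5  h4:5  h5:5  h6:3  h7:0  h8:0 ⇒ 5.
Reduction 11 − 5 = 6.

6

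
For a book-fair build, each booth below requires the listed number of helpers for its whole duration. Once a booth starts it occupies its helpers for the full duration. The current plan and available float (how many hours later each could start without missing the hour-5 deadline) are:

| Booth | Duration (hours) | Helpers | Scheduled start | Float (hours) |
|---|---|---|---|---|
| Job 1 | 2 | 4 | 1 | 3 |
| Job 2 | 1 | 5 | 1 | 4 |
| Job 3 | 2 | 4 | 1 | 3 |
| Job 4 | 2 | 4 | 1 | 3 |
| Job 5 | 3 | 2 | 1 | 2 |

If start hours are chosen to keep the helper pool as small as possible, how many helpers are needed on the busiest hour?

Early-start (Job 1@1, Job 2@1, Job 3@1, Job 4@1, Job 5@1) gives peak 19: h1:19  h2:14  h3:2  h4:0  h5:0.
Shift Job 2→3, Job 4→4, Job 5→3.
Schedule Job 1@1, Job 2@3, Job 3@1, Job 4@4, Job 5@3: h1:8  h2:8  h3:7  h4:6  h5:6 — peak 8.

8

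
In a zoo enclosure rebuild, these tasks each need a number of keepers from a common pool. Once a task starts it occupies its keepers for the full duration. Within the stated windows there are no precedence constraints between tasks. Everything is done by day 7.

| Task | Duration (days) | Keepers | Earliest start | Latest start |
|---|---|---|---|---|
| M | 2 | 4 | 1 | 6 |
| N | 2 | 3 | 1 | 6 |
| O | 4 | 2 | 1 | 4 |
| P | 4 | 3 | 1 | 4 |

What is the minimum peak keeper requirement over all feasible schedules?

Early-start (M@1, N@1, O@1, P@1) gives peak 12: d1:12  d2:12  d3:5  d4:5  d5:0  d6:0  d7:0.
Shift N→5, P→3.
Schedule M@1, N@5, O@1, P@3: d1:6  d2:6  d3:5  d4:5  d5:6  d6:6  d7:0 — peak 6.

6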